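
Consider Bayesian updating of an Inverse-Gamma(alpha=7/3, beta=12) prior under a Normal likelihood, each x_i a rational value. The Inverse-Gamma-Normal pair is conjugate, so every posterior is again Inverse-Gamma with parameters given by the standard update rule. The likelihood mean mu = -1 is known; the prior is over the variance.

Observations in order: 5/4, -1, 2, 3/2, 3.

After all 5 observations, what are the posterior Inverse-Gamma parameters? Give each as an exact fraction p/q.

alpha=29/6, beta=965/32

obs 1: x=5/4 → posterior Inverse-Gamma(17/6, 465/32)
obs 2: x=-1 → posterior Inverse-Gamma(10/3, 465/32)
obs 3: x=2 → posterior Inverse-Gamma(23/6, 609/32)
obs 4: x=3/2 → posterior Inverse-Gamma(13/3, 709/32)
obs 5: x=3 → posterior Inverse-Gamma(29/6, 965/32)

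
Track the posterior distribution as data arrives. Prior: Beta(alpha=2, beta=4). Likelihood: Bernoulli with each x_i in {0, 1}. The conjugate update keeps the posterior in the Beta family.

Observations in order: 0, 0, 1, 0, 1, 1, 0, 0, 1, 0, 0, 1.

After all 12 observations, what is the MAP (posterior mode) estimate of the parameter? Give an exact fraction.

obs 1: x=0 → posterior Beta(2, 5)
obs 2: x=0 → posterior Beta(2, 6)
obs 3: x=1 → posterior Beta(3, 6)
obs 4: x=0 → posterior Beta(3, 7)
obs 5: x=1 → posterior Beta(4, 7)
obs 6: x=1 → posterior Beta(5, 7)
obs 7: x=0 → posterior Beta(5, 8)
obs 8: x=0 → posterior Beta(5, 9)
obs 9: x=1 → posterior Beta(6, 9)
obs 10: x=0 → posterior Beta(6, 10)
obs 11: x=0 → posterior Beta(6, 11)
obs 12: x=1 → posterior Beta(7, 11)

3/8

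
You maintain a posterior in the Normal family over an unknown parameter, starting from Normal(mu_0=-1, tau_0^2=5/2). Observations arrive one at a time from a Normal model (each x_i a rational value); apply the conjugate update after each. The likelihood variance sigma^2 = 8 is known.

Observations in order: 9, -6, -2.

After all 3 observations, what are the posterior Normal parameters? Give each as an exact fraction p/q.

obs 1: x=9 → posterior Normal(29/21, 40/21)
obs 2: x=-6 → posterior Normal(-1/26, 20/13)
obs 3: x=-2 → posterior Normal(-11/31, 40/31)

mu_0=-11/31, tau_0^2=40/31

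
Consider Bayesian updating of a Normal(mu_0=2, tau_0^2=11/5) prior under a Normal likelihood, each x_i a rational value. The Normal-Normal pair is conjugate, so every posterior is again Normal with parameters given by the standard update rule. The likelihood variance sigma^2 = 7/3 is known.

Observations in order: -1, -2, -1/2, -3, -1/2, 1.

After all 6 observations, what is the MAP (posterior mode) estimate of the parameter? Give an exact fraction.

obs 1: x=-1 → posterior Normal(37/68, 77/68)
obs 2: x=-2 → posterior Normal(-29/101, 77/101)
obs 3: x=-1/2 → posterior Normal(-91/268, 77/134)
obs 4: x=-3 → posterior Normal(-289/334, 77/167)
obs 5: x=-1/2 → posterior Normal(-161/200, 77/200)
obs 6: x=1 → posterior Normal(-128/233, 77/233)

-128/233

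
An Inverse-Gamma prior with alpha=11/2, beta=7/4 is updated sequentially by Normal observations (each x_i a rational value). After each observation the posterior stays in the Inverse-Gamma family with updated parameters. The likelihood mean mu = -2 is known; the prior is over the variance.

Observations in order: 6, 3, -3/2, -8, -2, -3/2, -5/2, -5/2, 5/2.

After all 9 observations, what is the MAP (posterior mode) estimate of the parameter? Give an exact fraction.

obs 1: x=6 → posterior Inverse-Gamma(6, 135/4)
obs 2: x=3 → posterior Inverse-Gamma(13/2, 185/4)
obs 3: x=-3/2 → posterior Inverse-Gamma(7, 371/8)
obs 4: x=-8 → posterior Inverse-Gamma(15/2, 515/8)
obs 5: x=-2 → posterior Inverse-Gamma(8, 515/8)
obs 6: x=-3/2 → posterior Inverse-Gamma(17/2, 129/2)
obs 7: x=-5/2 → posterior Inverse-Gamma(9, 517/8)
obs 8: x=-5/2 → posterior Inverse-Gamma(19/2, 259/4)
obs 9: x=5/2 → posterior Inverse-Gamma(10, 599/8)

599/88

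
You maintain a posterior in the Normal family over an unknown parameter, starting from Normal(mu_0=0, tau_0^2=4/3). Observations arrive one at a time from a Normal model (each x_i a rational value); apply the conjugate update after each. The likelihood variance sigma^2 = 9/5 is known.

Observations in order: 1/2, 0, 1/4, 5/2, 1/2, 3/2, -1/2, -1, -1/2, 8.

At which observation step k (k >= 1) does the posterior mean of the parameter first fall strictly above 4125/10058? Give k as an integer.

obs 1: x=1/2 → posterior Normal(10/47, 36/47)
obs 2: x=0 → posterior Normal(10/67, 36/67)
obs 3: x=1/4 → posterior Normal(5/29, 12/29)
obs 4: x=5/2 → posterior Normal(65/107, 36/107)
obs 5: x=1/2 → posterior Normal(75/127, 36/127)
obs 6: x=3/2 → posterior Normal(5/7, 12/49)
obs 7: x=-1/2 → posterior Normal(95/167, 36/167)
obs 8: x=-1 → posterior Normal(75/187, 36/187)
obs 9: x=-1/2 → posterior Normal(65/207, 4/23)
obs 10: x=8 → posterior Normal(225/227, 36/227)

k = 4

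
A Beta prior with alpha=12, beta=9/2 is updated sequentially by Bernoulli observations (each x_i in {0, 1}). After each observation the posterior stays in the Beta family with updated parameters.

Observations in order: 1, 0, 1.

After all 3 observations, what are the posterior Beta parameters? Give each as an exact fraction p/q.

alpha=14, beta=11/2

obs 1: x=1 → posterior Beta(13, 9/2)
obs 2: x=0 → posterior Beta(13, 11/2)
obs 3: x=1 → posterior Beta(14, 11/2)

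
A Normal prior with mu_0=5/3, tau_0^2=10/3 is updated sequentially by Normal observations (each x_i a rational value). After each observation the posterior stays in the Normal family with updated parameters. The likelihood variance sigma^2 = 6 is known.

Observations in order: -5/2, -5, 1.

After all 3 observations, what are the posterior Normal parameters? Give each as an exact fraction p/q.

mu_0=-35/48, tau_0^2=5/4

obs 1: x=-5/2 → posterior Normal(5/28, 15/7)
obs 2: x=-5 → posterior Normal(-45/38, 30/19)
obs 3: x=1 → posterior Normal(-35/48, 5/4)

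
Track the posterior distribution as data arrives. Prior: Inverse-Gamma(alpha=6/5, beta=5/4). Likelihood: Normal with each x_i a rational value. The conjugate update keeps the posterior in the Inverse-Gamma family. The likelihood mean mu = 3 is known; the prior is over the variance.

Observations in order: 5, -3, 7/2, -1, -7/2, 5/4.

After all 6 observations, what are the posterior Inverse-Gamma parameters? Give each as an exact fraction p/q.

alpha=21/5, beta=1665/32

obs 1: x=5 → posterior Inverse-Gamma(17/10, 13/4)
obs 2: x=-3 → posterior Inverse-Gamma(11/5, 85/4)
obs 3: x=7/2 → posterior Inverse-Gamma(27/10, 171/8)
obs 4: x=-1 → posterior Inverse-Gamma(16/5, 235/8)
obs 5: x=-7/2 → posterior Inverse-Gamma(37/10, 101/2)
obs 6: x=5/4 → posterior Inverse-Gamma(21/5, 1665/32)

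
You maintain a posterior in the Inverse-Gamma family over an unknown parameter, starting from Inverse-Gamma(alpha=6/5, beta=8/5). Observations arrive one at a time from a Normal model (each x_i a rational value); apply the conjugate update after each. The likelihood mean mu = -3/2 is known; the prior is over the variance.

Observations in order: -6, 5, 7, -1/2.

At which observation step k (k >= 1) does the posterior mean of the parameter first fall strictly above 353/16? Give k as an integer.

k = 2

obs 1: x=-6 → posterior Inverse-Gamma(17/10, 469/40)
obs 2: x=5 → posterior Inverse-Gamma(11/5, 657/20)
obs 3: x=7 → posterior Inverse-Gamma(27/10, 2759/40)
obs 4: x=-1/2 → posterior Inverse-Gamma(16/5, 2779/40)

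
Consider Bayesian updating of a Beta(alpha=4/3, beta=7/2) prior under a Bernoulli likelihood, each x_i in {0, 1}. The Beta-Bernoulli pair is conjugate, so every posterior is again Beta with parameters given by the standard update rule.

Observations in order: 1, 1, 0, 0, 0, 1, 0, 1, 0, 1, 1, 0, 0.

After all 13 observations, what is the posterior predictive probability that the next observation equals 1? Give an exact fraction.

44/107

obs 1: x=1 → posterior Beta(7/3, 7/2)
obs 2: x=1 → posterior Beta(10/3, 7/2)
obs 3: x=0 → posterior Beta(10/3, 9/2)
obs 4: x=0 → posterior Beta(10/3, 11/2)
obs 5: x=0 → posterior Beta(10/3, 13/2)
obs 6: x=1 → posterior Beta(13/3, 13/2)
obs 7: x=0 → posterior Beta(13/3, 15/2)
obs 8: x=1 → posterior Beta(16/3, 15/2)
obs 9: x=0 → posterior Beta(16/3, 17/2)
obs 10: x=1 → posterior Beta(19/3, 17/2)
obs 11: x=1 → posterior Beta(22/3, 17/2)
obs 12: x=0 → posterior Beta(22/3, 19/2)
obs 13: x=0 → posterior Beta(22/3, 21/2)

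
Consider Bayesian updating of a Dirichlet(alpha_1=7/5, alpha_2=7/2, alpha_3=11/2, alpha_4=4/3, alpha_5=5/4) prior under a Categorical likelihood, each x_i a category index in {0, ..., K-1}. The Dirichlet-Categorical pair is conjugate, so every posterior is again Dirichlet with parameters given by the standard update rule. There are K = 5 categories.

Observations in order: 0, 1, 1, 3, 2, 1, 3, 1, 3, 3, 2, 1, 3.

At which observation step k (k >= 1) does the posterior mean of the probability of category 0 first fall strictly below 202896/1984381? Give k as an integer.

k = 11

obs 1: x=0 → posterior Dirichlet(12/5, 7/2, 11/2, 4/3, 5/4)
obs 2: x=1 → posterior Dirichlet(12/5, 9/2, 11/2, 4/3, 5/4)
obs 3: x=1 → posterior Dirichlet(12/5, 11/2, 11/2, 4/3, 5/4)
obs 4: x=3 → posterior Dirichlet(12/5, 11/2, 11/2, 7/3, 5/4)
obs 5: x=2 → posterior Dirichlet(12/5, 11/2, 13/2, 7/3, 5/4)
obs 6: x=1 → posterior Dirichlet(12/5, 13/2, 13/2, 7/3, 5/4)
obs 7: x=3 → posterior Dirichlet(12/5, 13/2, 13/2, 10/3, 5/4)
obs 8: x=1 → posterior Dirichlet(12/5, 15/2, 13/2, 10/3, 5/4)
obs 9: x=3 → posterior Dirichlet(12/5, 15/2, 13/2, 13/3, 5/4)
obs 10: x=3 → posterior Dirichlet(12/5, 15/2, 13/2, 16/3, 5/4)
obs 11: x=2 → posterior Dirichlet(12/5, 15/2, 15/2, 16/3, 5/4)
obs 12: x=1 → posterior Dirichlet(12/5, 17/2, 15/2, 16/3, 5/4)
obs 13: x=3 → posterior Dirichlet(12/5, 17/2, 15/2, 19/3, 5/4)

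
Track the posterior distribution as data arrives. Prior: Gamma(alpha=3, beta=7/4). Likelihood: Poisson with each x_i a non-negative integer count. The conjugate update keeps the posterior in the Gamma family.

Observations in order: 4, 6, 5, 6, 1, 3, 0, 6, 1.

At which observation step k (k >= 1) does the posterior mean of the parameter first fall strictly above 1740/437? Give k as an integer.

obs 1: x=4 → posterior Gamma(7, 11/4)
obs 2: x=6 → posterior Gamma(13, 15/4)
obs 3: x=5 → posterior Gamma(18, 19/4)
obs 4: x=6 → posterior Gamma(24, 23/4)
obs 5: x=1 → posterior Gamma(25, 27/4)
obs 6: x=3 → posterior Gamma(28, 31/4)
obs 7: x=0 → posterior Gamma(28, 35/4)
obs 8: x=6 → posterior Gamma(34, 39/4)
obs 9: x=1 → posterior Gamma(35, 43/4)

k = 4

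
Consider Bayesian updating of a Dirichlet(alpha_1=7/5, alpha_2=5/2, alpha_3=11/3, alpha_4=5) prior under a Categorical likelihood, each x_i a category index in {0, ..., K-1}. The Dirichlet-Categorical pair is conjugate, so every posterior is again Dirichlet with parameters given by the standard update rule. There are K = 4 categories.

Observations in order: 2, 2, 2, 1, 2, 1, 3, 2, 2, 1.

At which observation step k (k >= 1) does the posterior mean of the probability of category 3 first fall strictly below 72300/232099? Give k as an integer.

k = 4

obs 1: x=2 → posterior Dirichlet(7/5, 5/2, 14/3, 5)
obs 2: x=2 → posterior Dirichlet(7/5, 5/2, 17/3, 5)
obs 3: x=2 → posterior Dirichlet(7/5, 5/2, 20/3, 5)
obs 4: x=1 → posterior Dirichlet(7/5, 7/2, 20/3, 5)
obs 5: x=2 → posterior Dirichlet(7/5, 7/2, 23/3, 5)
obs 6: x=1 → posterior Dirichlet(7/5, 9/2, 23/3, 5)
obs 7: x=3 → posterior Dirichlet(7/5, 9/2, 23/3, 6)
obs 8: x=2 → posterior Dirichlet(7/5, 9/2, 26/3, 6)
obs 9: x=2 → posterior Dirichlet(7/5, 9/2, 29/3, 6)
obs 10: x=1 → posterior Dirichlet(7/5, 11/2, 29/3, 6)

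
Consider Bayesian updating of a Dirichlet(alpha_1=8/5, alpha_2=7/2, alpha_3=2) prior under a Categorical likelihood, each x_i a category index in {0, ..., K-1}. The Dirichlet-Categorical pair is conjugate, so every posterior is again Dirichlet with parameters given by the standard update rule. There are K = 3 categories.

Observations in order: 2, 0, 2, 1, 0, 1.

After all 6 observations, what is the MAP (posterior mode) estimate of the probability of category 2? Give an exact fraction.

obs 1: x=2 → posterior Dirichlet(8/5, 7/2, 3)
obs 2: x=0 → posterior Dirichlet(13/5, 7/2, 3)
obs 3: x=2 → posterior Dirichlet(13/5, 7/2, 4)
obs 4: x=1 → posterior Dirichlet(13/5, 9/2, 4)
obs 5: x=0 → posterior Dirichlet(18/5, 9/2, 4)
obs 6: x=1 → posterior Dirichlet(18/5, 11/2, 4)

30/101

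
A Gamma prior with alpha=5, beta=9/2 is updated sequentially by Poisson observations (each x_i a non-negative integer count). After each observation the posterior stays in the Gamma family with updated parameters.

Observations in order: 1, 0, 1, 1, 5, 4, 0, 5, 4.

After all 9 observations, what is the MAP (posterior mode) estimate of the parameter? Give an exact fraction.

50/27

obs 1: x=1 → posterior Gamma(6, 11/2)
obs 2: x=0 → posterior Gamma(6, 13/2)
obs 3: x=1 → posterior Gamma(7, 15/2)
obs 4: x=1 → posterior Gamma(8, 17/2)
obs 5: x=5 → posterior Gamma(13, 19/2)
obs 6: x=4 → posterior Gamma(17, 21/2)
obs 7: x=0 → posterior Gamma(17, 23/2)
obs 8: x=5 → posterior Gamma(22, 25/2)
obs 9: x=4 → posterior Gamma(26, 27/2)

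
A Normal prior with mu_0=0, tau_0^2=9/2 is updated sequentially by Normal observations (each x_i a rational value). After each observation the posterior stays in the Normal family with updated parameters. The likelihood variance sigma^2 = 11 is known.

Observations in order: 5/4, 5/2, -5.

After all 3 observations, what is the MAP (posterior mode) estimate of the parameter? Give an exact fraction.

obs 1: x=5/4 → posterior Normal(45/124, 99/31)
obs 2: x=5/2 → posterior Normal(27/32, 99/40)
obs 3: x=-5 → posterior Normal(-45/196, 99/49)

-45/196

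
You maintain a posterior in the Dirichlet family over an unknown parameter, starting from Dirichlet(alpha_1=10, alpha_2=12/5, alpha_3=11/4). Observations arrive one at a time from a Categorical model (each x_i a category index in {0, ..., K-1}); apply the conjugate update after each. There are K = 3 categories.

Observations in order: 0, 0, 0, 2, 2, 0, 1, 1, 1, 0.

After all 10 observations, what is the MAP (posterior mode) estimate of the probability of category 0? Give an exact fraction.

obs 1: x=0 → posterior Dirichlet(11, 12/5, 11/4)
obs 2: x=0 → posterior Dirichlet(12, 12/5, 11/4)
obs 3: x=0 → posterior Dirichlet(13, 12/5, 11/4)
obs 4: x=2 → posterior Dirichlet(13, 12/5, 15/4)
obs 5: x=2 → posterior Dirichlet(13, 12/5, 19/4)
obs 6: x=0 → posterior Dirichlet(14, 12/5, 19/4)
obs 7: x=1 → posterior Dirichlet(14, 17/5, 19/4)
obs 8: x=1 → posterior Dirichlet(14, 22/5, 19/4)
obs 9: x=1 → posterior Dirichlet(14, 27/5, 19/4)
obs 10: x=0 → posterior Dirichlet(15, 27/5, 19/4)

280/443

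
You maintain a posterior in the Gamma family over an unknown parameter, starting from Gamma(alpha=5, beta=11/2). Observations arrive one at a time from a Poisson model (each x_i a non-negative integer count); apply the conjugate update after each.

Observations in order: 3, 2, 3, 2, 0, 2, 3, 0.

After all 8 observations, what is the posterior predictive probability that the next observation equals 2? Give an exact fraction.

obs 1: x=3 → posterior Gamma(8, 13/2)
obs 2: x=2 → posterior Gamma(10, 15/2)
obs 3: x=3 → posterior Gamma(13, 17/2)
obs 4: x=2 → posterior Gamma(15, 19/2)
obs 5: x=0 → posterior Gamma(15, 21/2)
obs 6: x=2 → posterior Gamma(17, 23/2)
obs 7: x=3 → posterior Gamma(20, 25/2)
obs 8: x=0 → posterior Gamma(20, 27/2)

35608572951181610952007323888840/148852438543083302439338564577241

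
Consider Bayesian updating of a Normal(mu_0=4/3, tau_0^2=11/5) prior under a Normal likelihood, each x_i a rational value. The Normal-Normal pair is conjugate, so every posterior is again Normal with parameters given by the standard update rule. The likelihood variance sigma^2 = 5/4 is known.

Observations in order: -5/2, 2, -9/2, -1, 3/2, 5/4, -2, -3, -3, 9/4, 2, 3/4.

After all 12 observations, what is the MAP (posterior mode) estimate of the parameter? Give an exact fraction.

obs 1: x=-5/2 → posterior Normal(-10/9, 55/69)
obs 2: x=2 → posterior Normal(34/339, 55/113)
obs 3: x=-9/2 → posterior Normal(-560/471, 55/157)
obs 4: x=-1 → posterior Normal(-692/603, 55/201)
obs 5: x=3/2 → posterior Normal(-494/735, 11/49)
obs 6: x=5/4 → posterior Normal(-329/867, 55/289)
obs 7: x=-2 → posterior Normal(-593/999, 55/333)
obs 8: x=-3 → posterior Normal(-989/1131, 55/377)
obs 9: x=-3 → posterior Normal(-1385/1263, 55/421)
obs 10: x=9/4 → posterior Normal(-1088/1395, 11/93)
obs 11: x=2 → posterior Normal(-824/1527, 55/509)
obs 12: x=3/4 → posterior Normal(-725/1659, 55/553)

-725/1659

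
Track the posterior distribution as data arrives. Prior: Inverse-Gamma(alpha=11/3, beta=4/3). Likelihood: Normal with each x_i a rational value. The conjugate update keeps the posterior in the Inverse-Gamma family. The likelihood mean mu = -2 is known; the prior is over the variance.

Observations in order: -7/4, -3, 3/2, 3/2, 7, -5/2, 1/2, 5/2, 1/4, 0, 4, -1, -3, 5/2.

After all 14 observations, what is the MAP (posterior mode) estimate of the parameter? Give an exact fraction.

obs 1: x=-7/4 → posterior Inverse-Gamma(25/6, 131/96)
obs 2: x=-3 → posterior Inverse-Gamma(14/3, 179/96)
obs 3: x=3/2 → posterior Inverse-Gamma(31/6, 767/96)
obs 4: x=3/2 → posterior Inverse-Gamma(17/3, 1355/96)
obs 5: x=7 → posterior Inverse-Gamma(37/6, 5243/96)
obs 6: x=-5/2 → posterior Inverse-Gamma(20/3, 5255/96)
obs 7: x=1/2 → posterior Inverse-Gamma(43/6, 5555/96)
obs 8: x=5/2 → posterior Inverse-Gamma(23/3, 6527/96)
obs 9: x=1/4 → posterior Inverse-Gamma(49/6, 3385/48)
obs 10: x=0 → posterior Inverse-Gamma(26/3, 3481/48)
obs 11: x=4 → posterior Inverse-Gamma(55/6, 4345/48)
obs 12: x=-1 → posterior Inverse-Gamma(29/3, 4369/48)
obs 13: x=-3 → posterior Inverse-Gamma(61/6, 4393/48)
obs 14: x=5/2 → posterior Inverse-Gamma(32/3, 4879/48)

697/80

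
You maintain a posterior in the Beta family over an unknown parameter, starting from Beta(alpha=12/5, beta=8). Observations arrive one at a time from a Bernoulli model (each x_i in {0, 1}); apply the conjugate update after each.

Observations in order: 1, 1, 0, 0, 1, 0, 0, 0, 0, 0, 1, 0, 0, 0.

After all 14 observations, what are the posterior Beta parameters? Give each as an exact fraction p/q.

obs 1: x=1 → posterior Beta(17/5, 8)
obs 2: x=1 → posterior Beta(22/5, 8)
obs 3: x=0 → posterior Beta(22/5, 9)
obs 4: x=0 → posterior Beta(22/5, 10)
obs 5: x=1 → posterior Beta(27/5, 10)
obs 6: x=0 → posterior Beta(27/5, 11)
obs 7: x=0 → posterior Beta(27/5, 12)
obs 8: x=0 → posterior Beta(27/5, 13)
obs 9: x=0 → posterior Beta(27/5, 14)
obs 10: x=0 → posterior Beta(27/5, 15)
obs 11: x=1 → posterior Beta(32/5, 15)
obs 12: x=0 → posterior Beta(32/5, 16)
obs 13: x=0 → posterior Beta(32/5, 17)
obs 14: x=0 → posterior Beta(32/5, 18)

alpha=32/5, beta=18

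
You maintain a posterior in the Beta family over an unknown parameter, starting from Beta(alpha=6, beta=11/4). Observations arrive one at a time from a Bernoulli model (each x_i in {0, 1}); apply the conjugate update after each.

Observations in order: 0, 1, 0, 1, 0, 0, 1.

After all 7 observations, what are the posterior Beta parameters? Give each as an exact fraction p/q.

alpha=9, beta=27/4

obs 1: x=0 → posterior Beta(6, 15/4)
obs 2: x=1 → posterior Beta(7, 15/4)
obs 3: x=0 → posterior Beta(7, 19/4)
obs 4: x=1 → posterior Beta(8, 19/4)
obs 5: x=0 → posterior Beta(8, 23/4)
obs 6: x=0 → posterior Beta(8, 27/4)
obs 7: x=1 → posterior Beta(9, 27/4)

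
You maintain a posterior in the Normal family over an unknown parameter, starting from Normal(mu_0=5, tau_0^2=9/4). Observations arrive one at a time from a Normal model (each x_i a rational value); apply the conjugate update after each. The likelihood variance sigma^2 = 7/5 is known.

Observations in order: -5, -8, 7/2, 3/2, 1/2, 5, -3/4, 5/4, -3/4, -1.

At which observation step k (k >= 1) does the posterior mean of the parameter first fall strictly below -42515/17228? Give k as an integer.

k = 2

obs 1: x=-5 → posterior Normal(-85/73, 63/73)
obs 2: x=-8 → posterior Normal(-445/118, 63/118)
obs 3: x=7/2 → posterior Normal(-575/326, 63/163)
obs 4: x=3/2 → posterior Normal(-55/52, 63/208)
obs 5: x=1/2 → posterior Normal(-395/506, 63/253)
obs 6: x=5 → posterior Normal(55/596, 63/298)
obs 7: x=-3/4 → posterior Normal(-25/1372, 9/49)
obs 8: x=5/4 → posterior Normal(25/194, 63/388)
obs 9: x=-3/4 → posterior Normal(65/1732, 63/433)
obs 10: x=-1 → posterior Normal(-115/1912, 63/478)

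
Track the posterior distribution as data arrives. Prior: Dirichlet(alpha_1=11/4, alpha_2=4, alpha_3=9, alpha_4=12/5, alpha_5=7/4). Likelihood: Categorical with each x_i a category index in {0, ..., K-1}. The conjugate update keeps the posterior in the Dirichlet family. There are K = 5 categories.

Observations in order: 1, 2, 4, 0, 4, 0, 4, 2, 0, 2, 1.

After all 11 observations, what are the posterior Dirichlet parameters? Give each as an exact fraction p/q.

alpha_1=23/4, alpha_2=6, alpha_3=12, alpha_4=12/5, alpha_5=19/4

obs 1: x=1 → posterior Dirichlet(11/4, 5, 9, 12/5, 7/4)
obs 2: x=2 → posterior Dirichlet(11/4, 5, 10, 12/5, 7/4)
obs 3: x=4 → posterior Dirichlet(11/4, 5, 10, 12/5, 11/4)
obs 4: x=0 → posterior Dirichlet(15/4, 5, 10, 12/5, 11/4)
obs 5: x=4 → posterior Dirichlet(15/4, 5, 10, 12/5, 15/4)
obs 6: x=0 → posterior Dirichlet(19/4, 5, 10, 12/5, 15/4)
obs 7: x=4 → posterior Dirichlet(19/4, 5, 10, 12/5, 19/4)
obs 8: x=2 → posterior Dirichlet(19/4, 5, 11, 12/5, 19/4)
obs 9: x=0 → posterior Dirichlet(23/4, 5, 11, 12/5, 19/4)
obs 10: x=2 → posterior Dirichlet(23/4, 5, 12, 12/5, 19/4)
obs 11: x=1 → posterior Dirichlet(23/4, 6, 12, 12/5, 19/4)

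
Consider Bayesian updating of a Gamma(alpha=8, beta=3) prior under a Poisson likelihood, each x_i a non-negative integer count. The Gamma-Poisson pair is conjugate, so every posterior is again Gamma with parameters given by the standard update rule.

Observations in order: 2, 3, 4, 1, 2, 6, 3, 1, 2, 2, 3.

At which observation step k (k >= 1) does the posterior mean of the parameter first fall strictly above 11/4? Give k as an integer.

obs 1: x=2 → posterior Gamma(10, 4)
obs 2: x=3 → posterior Gamma(13, 5)
obs 3: x=4 → posterior Gamma(17, 6)
obs 4: x=1 → posterior Gamma(18, 7)
obs 5: x=2 → posterior Gamma(20, 8)
obs 6: x=6 → posterior Gamma(26, 9)
obs 7: x=3 → posterior Gamma(29, 10)
obs 8: x=1 → posterior Gamma(30, 11)
obs 9: x=2 → posterior Gamma(32, 12)
obs 10: x=2 → posterior Gamma(34, 13)
obs 11: x=3 → posterior Gamma(37, 14)

k = 3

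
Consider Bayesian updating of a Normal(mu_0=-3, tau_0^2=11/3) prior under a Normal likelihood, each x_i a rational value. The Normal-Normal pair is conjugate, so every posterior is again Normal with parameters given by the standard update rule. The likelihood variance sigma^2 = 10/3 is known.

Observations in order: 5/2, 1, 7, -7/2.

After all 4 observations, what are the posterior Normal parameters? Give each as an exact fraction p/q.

obs 1: x=5/2 → posterior Normal(-5/42, 110/63)
obs 2: x=1 → posterior Normal(17/64, 55/48)
obs 3: x=7 → posterior Normal(171/86, 110/129)
obs 4: x=-7/2 → posterior Normal(47/54, 55/81)

mu_0=47/54, tau_0^2=55/81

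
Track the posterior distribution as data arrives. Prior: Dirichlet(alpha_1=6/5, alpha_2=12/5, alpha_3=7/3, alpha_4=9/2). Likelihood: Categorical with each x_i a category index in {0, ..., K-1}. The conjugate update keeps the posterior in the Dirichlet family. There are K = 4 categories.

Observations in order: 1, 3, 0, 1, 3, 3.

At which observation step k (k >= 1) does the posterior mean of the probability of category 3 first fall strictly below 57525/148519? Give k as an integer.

obs 1: x=1 → posterior Dirichlet(6/5, 17/5, 7/3, 9/2)
obs 2: x=3 → posterior Dirichlet(6/5, 17/5, 7/3, 11/2)
obs 3: x=0 → posterior Dirichlet(11/5, 17/5, 7/3, 11/2)
obs 4: x=1 → posterior Dirichlet(11/5, 22/5, 7/3, 11/2)
obs 5: x=3 → posterior Dirichlet(11/5, 22/5, 7/3, 13/2)
obs 6: x=3 → posterior Dirichlet(11/5, 22/5, 7/3, 15/2)

k = 4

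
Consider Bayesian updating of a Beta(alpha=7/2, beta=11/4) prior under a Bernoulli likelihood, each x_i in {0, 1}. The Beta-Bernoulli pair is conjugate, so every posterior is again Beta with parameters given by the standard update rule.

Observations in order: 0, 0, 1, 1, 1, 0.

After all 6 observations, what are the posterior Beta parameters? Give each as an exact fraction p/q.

obs 1: x=0 → posterior Beta(7/2, 15/4)
obs 2: x=0 → posterior Beta(7/2, 19/4)
obs 3: x=1 → posterior Beta(9/2, 19/4)
obs 4: x=1 → posterior Beta(11/2, 19/4)
obs 5: x=1 → posterior Beta(13/2, 19/4)
obs 6: x=0 → posterior Beta(13/2, 23/4)

alpha=13/2, beta=23/4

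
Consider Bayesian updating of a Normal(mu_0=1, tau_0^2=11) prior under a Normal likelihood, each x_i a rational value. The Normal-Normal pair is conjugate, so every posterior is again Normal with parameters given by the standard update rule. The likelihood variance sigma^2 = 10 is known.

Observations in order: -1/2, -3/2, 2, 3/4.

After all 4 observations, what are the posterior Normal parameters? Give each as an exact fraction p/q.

mu_0=73/216, tau_0^2=55/27

obs 1: x=-1/2 → posterior Normal(3/14, 110/21)
obs 2: x=-3/2 → posterior Normal(-3/8, 55/16)
obs 3: x=2 → posterior Normal(10/43, 110/43)
obs 4: x=3/4 → posterior Normal(73/216, 55/27)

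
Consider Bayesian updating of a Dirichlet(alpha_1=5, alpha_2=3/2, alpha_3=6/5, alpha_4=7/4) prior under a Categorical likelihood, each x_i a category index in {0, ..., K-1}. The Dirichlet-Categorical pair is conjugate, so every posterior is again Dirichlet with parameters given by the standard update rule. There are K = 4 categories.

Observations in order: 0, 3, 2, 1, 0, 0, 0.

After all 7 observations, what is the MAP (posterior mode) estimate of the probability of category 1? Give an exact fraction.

10/83

obs 1: x=0 → posterior Dirichlet(6, 3/2, 6/5, 7/4)
obs 2: x=3 → posterior Dirichlet(6, 3/2, 6/5, 11/4)
obs 3: x=2 → posterior Dirichlet(6, 3/2, 11/5, 11/4)
obs 4: x=1 → posterior Dirichlet(6, 5/2, 11/5, 11/4)
obs 5: x=0 → posterior Dirichlet(7, 5/2, 11/5, 11/4)
obs 6: x=0 → posterior Dirichlet(8, 5/2, 11/5, 11/4)
obs 7: x=0 → posterior Dirichlet(9, 5/2, 11/5, 11/4)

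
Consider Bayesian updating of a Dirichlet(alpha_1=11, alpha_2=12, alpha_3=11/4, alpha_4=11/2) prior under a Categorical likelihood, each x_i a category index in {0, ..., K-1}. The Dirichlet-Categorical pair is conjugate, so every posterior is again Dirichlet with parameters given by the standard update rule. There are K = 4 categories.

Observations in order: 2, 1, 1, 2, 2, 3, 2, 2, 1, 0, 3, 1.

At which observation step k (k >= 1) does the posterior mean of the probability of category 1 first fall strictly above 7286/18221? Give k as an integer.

k = 3

obs 1: x=2 → posterior Dirichlet(11, 12, 15/4, 11/2)
obs 2: x=1 → posterior Dirichlet(11, 13, 15/4, 11/2)
obs 3: x=1 → posterior Dirichlet(11, 14, 15/4, 11/2)
obs 4: x=2 → posterior Dirichlet(11, 14, 19/4, 11/2)
obs 5: x=2 → posterior Dirichlet(11, 14, 23/4, 11/2)
obs 6: x=3 → posterior Dirichlet(11, 14, 23/4, 13/2)
obs 7: x=2 → posterior Dirichlet(11, 14, 27/4, 13/2)
obs 8: x=2 → posterior Dirichlet(11, 14, 31/4, 13/2)
obs 9: x=1 → posterior Dirichlet(11, 15, 31/4, 13/2)
obs 10: x=0 → posterior Dirichlet(12, 15, 31/4, 13/2)
obs 11: x=3 → posterior Dirichlet(12, 15, 31/4, 15/2)
obs 12: x=1 → posterior Dirichlet(12, 16, 31/4, 15/2)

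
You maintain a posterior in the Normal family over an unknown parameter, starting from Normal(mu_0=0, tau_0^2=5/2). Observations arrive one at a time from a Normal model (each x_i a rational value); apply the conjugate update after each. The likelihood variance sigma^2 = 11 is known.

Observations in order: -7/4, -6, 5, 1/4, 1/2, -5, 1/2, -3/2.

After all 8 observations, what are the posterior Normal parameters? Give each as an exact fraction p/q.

obs 1: x=-7/4 → posterior Normal(-35/108, 55/27)
obs 2: x=-6 → posterior Normal(-155/128, 55/32)
obs 3: x=5 → posterior Normal(-55/148, 55/37)
obs 4: x=1/4 → posterior Normal(-25/84, 55/42)
obs 5: x=1/2 → posterior Normal(-10/47, 55/47)
obs 6: x=-5 → posterior Normal(-35/52, 55/52)
obs 7: x=1/2 → posterior Normal(-65/114, 55/57)
obs 8: x=-3/2 → posterior Normal(-20/31, 55/62)

mu_0=-20/31, tau_0^2=55/62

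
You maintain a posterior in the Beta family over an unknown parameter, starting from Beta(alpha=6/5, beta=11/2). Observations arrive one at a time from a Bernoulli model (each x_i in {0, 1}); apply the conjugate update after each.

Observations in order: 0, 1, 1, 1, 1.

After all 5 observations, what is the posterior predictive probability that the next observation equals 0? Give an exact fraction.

obs 1: x=0 → posterior Beta(6/5, 13/2)
obs 2: x=1 → posterior Beta(11/5, 13/2)
obs 3: x=1 → posterior Beta(16/5, 13/2)
obs 4: x=1 → posterior Beta(21/5, 13/2)
obs 5: x=1 → posterior Beta(26/5, 13/2)

5/9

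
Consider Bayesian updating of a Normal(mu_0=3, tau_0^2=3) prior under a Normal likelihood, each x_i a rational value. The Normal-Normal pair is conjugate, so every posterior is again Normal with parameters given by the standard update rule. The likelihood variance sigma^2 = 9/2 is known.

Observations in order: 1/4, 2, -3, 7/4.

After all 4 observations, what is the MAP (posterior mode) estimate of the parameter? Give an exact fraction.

obs 1: x=1/4 → posterior Normal(19/10, 9/5)
obs 2: x=2 → posterior Normal(27/14, 9/7)
obs 3: x=-3 → posterior Normal(5/6, 1)
obs 4: x=7/4 → posterior Normal(1, 9/11)

1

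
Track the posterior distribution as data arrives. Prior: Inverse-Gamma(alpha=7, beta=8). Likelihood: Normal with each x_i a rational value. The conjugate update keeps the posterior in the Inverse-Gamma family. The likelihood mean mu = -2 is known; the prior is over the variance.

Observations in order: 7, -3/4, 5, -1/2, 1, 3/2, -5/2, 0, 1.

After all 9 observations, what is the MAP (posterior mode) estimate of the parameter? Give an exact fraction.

2949/400

obs 1: x=7 → posterior Inverse-Gamma(15/2, 97/2)
obs 2: x=-3/4 → posterior Inverse-Gamma(8, 1577/32)
obs 3: x=5 → posterior Inverse-Gamma(17/2, 2361/32)
obs 4: x=-1/2 → posterior Inverse-Gamma(9, 2397/32)
obs 5: x=1 → posterior Inverse-Gamma(19/2, 2541/32)
obs 6: x=3/2 → posterior Inverse-Gamma(10, 2737/32)
obs 7: x=-5/2 → posterior Inverse-Gamma(21/2, 2741/32)
obs 8: x=0 → posterior Inverse-Gamma(11, 2805/32)
obs 9: x=1 → posterior Inverse-Gamma(23/2, 2949/32)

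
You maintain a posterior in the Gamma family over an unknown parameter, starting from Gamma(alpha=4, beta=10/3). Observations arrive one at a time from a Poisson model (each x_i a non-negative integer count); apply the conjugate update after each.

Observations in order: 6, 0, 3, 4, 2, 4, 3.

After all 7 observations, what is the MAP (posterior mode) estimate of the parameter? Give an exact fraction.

obs 1: x=6 → posterior Gamma(10, 13/3)
obs 2: x=0 → posterior Gamma(10, 16/3)
obs 3: x=3 → posterior Gamma(13, 19/3)
obs 4: x=4 → posterior Gamma(17, 22/3)
obs 5: x=2 → posterior Gamma(19, 25/3)
obs 6: x=4 → posterior Gamma(23, 28/3)
obs 7: x=3 → posterior Gamma(26, 31/3)

75/31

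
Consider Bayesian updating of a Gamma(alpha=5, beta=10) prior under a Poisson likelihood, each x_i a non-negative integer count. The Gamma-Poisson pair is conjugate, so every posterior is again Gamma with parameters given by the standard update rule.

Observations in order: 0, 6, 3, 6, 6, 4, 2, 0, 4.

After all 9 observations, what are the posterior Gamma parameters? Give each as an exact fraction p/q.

obs 1: x=0 → posterior Gamma(5, 11)
obs 2: x=6 → posterior Gamma(11, 12)
obs 3: x=3 → posterior Gamma(14, 13)
obs 4: x=6 → posterior Gamma(20, 14)
obs 5: x=6 → posterior Gamma(26, 15)
obs 6: x=4 → posterior Gamma(30, 16)
obs 7: x=2 → posterior Gamma(32, 17)
obs 8: x=0 → posterior Gamma(32, 18)
obs 9: x=4 → posterior Gamma(36, 19)

alpha=36, beta=19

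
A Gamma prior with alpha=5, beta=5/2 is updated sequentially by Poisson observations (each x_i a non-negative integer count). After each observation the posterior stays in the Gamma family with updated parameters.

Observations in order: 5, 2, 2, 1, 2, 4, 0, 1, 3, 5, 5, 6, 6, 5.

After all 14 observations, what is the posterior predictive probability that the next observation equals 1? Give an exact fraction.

obs 1: x=5 → posterior Gamma(10, 7/2)
obs 2: x=2 → posterior Gamma(12, 9/2)
obs 3: x=2 → posterior Gamma(14, 11/2)
obs 4: x=1 → posterior Gamma(15, 13/2)
obs 5: x=2 → posterior Gamma(17, 15/2)
obs 6: x=4 → posterior Gamma(21, 17/2)
obs 7: x=0 → posterior Gamma(21, 19/2)
obs 8: x=1 → posterior Gamma(22, 21/2)
obs 9: x=3 → posterior Gamma(25, 23/2)
obs 10: x=5 → posterior Gamma(30, 25/2)
obs 11: x=5 → posterior Gamma(35, 27/2)
obs 12: x=6 → posterior Gamma(41, 29/2)
obs 13: x=6 → posterior Gamma(47, 31/2)
obs 14: x=5 → posterior Gamma(52, 33/2)

954461055950756073636100298725912739429477345120176732613643565497240174773232744/6848671736704030247219822733655167099544352005136005345775629393756389617919921875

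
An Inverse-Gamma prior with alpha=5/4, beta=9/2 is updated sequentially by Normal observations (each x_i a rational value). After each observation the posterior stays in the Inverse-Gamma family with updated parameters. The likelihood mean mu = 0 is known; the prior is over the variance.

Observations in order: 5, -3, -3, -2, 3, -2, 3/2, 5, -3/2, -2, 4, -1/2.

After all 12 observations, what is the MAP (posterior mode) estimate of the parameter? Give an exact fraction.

475/66

obs 1: x=5 → posterior Inverse-Gamma(7/4, 17)
obs 2: x=-3 → posterior Inverse-Gamma(9/4, 43/2)
obs 3: x=-3 → posterior Inverse-Gamma(11/4, 26)
obs 4: x=-2 → posterior Inverse-Gamma(13/4, 28)
obs 5: x=3 → posterior Inverse-Gamma(15/4, 65/2)
obs 6: x=-2 → posterior Inverse-Gamma(17/4, 69/2)
obs 7: x=3/2 → posterior Inverse-Gamma(19/4, 285/8)
obs 8: x=5 → posterior Inverse-Gamma(21/4, 385/8)
obs 9: x=-3/2 → posterior Inverse-Gamma(23/4, 197/4)
obs 10: x=-2 → posterior Inverse-Gamma(25/4, 205/4)
obs 11: x=4 → posterior Inverse-Gamma(27/4, 237/4)
obs 12: x=-1/2 → posterior Inverse-Gamma(29/4, 475/8)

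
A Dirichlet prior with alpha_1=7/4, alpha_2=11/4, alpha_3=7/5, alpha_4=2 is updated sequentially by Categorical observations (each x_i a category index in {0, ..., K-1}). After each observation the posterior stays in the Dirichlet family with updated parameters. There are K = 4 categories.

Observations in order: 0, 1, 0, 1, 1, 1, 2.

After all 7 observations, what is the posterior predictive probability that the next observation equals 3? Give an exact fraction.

20/149

obs 1: x=0 → posterior Dirichlet(11/4, 11/4, 7/5, 2)
obs 2: x=1 → posterior Dirichlet(11/4, 15/4, 7/5, 2)
obs 3: x=0 → posterior Dirichlet(15/4, 15/4, 7/5, 2)
obs 4: x=1 → posterior Dirichlet(15/4, 19/4, 7/5, 2)
obs 5: x=1 → posterior Dirichlet(15/4, 23/4, 7/5, 2)
obs 6: x=1 → posterior Dirichlet(15/4, 27/4, 7/5, 2)
obs 7: x=2 → posterior Dirichlet(15/4, 27/4, 12/5, 2)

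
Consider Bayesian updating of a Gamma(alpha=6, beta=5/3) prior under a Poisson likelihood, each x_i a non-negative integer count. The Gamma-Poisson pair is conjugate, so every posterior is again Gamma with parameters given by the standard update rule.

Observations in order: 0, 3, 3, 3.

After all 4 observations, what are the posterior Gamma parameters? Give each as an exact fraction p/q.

alpha=15, beta=17/3

obs 1: x=0 → posterior Gamma(6, 8/3)
obs 2: x=3 → posterior Gamma(9, 11/3)
obs 3: x=3 → posterior Gamma(12, 14/3)
obs 4: x=3 → posterior Gamma(15, 17/3)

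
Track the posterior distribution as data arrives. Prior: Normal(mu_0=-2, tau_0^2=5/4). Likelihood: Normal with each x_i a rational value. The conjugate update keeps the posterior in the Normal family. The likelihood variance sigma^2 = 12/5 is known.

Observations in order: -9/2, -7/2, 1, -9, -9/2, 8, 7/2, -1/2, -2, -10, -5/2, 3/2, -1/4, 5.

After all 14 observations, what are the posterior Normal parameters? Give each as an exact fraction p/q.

mu_0=-2159/1592, tau_0^2=30/199

obs 1: x=-9/2 → posterior Normal(-417/146, 60/73)
obs 2: x=-7/2 → posterior Normal(-148/49, 30/49)
obs 3: x=1 → posterior Normal(-271/123, 20/41)
obs 4: x=-9 → posterior Normal(-124/37, 15/37)
obs 5: x=-9/2 → posterior Normal(-1217/346, 60/173)
obs 6: x=8 → posterior Normal(-817/396, 10/33)
obs 7: x=7/2 → posterior Normal(-321/223, 60/223)
obs 8: x=-1/2 → posterior Normal(-667/496, 15/62)
obs 9: x=-2 → posterior Normal(-59/42, 20/91)
obs 10: x=-10 → posterior Normal(-1267/596, 30/149)
obs 11: x=-5/2 → posterior Normal(-696/323, 60/323)
obs 12: x=3/2 → posterior Normal(-439/232, 5/29)
obs 13: x=-1/4 → posterior Normal(-2659/1492, 60/373)
obs 14: x=5 → posterior Normal(-2159/1592, 30/199)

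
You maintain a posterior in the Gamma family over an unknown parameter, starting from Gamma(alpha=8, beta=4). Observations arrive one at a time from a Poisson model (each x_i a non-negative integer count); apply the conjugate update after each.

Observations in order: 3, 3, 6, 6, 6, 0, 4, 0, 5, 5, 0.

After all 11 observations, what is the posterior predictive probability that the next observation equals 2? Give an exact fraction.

obs 1: x=3 → posterior Gamma(11, 5)
obs 2: x=3 → posterior Gamma(14, 6)
obs 3: x=6 → posterior Gamma(20, 7)
obs 4: x=6 → posterior Gamma(26, 8)
obs 5: x=6 → posterior Gamma(32, 9)
obs 6: x=0 → posterior Gamma(32, 10)
obs 7: x=4 → posterior Gamma(36, 11)
obs 8: x=0 → posterior Gamma(36, 12)
obs 9: x=5 → posterior Gamma(41, 13)
obs 10: x=5 → posterior Gamma(46, 14)
obs 11: x=0 → posterior Gamma(46, 15)

1361518699716321191985350793629550025798380374908447265625/6277101735386680763835789423207666416102355444464034512896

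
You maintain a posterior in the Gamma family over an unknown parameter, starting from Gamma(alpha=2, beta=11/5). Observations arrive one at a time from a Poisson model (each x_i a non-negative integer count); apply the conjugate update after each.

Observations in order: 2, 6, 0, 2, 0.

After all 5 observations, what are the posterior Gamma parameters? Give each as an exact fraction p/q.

alpha=12, beta=36/5

obs 1: x=2 → posterior Gamma(4, 16/5)
obs 2: x=6 → posterior Gamma(10, 21/5)
obs 3: x=0 → posterior Gamma(10, 26/5)
obs 4: x=2 → posterior Gamma(12, 31/5)
obs 5: x=0 → posterior Gamma(12, 36/5)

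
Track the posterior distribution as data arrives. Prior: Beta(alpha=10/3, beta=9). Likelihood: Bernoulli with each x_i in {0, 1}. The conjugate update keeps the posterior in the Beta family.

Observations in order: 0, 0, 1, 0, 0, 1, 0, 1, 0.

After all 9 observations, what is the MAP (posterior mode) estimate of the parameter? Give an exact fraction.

obs 1: x=0 → posterior Beta(10/3, 10)
obs 2: x=0 → posterior Beta(10/3, 11)
obs 3: x=1 → posterior Beta(13/3, 11)
obs 4: x=0 → posterior Beta(13/3, 12)
obs 5: x=0 → posterior Beta(13/3, 13)
obs 6: x=1 → posterior Beta(16/3, 13)
obs 7: x=0 → posterior Beta(16/3, 14)
obs 8: x=1 → posterior Beta(19/3, 14)
obs 9: x=0 → posterior Beta(19/3, 15)

8/29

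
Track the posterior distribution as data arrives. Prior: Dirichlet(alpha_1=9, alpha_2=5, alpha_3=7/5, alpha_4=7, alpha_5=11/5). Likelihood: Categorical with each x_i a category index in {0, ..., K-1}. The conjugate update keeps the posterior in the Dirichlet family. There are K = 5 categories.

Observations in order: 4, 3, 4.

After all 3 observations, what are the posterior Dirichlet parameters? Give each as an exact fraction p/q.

alpha_1=9, alpha_2=5, alpha_3=7/5, alpha_4=8, alpha_5=21/5

obs 1: x=4 → posterior Dirichlet(9, 5, 7/5, 7, 16/5)
obs 2: x=3 → posterior Dirichlet(9, 5, 7/5, 8, 16/5)
obs 3: x=4 → posterior Dirichlet(9, 5, 7/5, 8, 21/5)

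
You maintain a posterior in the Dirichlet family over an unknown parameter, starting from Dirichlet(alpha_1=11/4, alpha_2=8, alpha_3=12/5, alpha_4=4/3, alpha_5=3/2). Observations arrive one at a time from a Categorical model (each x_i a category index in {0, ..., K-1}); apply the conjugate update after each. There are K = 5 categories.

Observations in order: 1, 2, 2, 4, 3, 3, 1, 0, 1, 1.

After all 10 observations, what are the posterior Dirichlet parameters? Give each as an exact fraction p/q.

alpha_1=15/4, alpha_2=12, alpha_3=22/5, alpha_4=10/3, alpha_5=5/2

obs 1: x=1 → posterior Dirichlet(11/4, 9, 12/5, 4/3, 3/2)
obs 2: x=2 → posterior Dirichlet(11/4, 9, 17/5, 4/3, 3/2)
obs 3: x=2 → posterior Dirichlet(11/4, 9, 22/5, 4/3, 3/2)
obs 4: x=4 → posterior Dirichlet(11/4, 9, 22/5, 4/3, 5/2)
obs 5: x=3 → posterior Dirichlet(11/4, 9, 22/5, 7/3, 5/2)
obs 6: x=3 → posterior Dirichlet(11/4, 9, 22/5, 10/3, 5/2)
obs 7: x=1 → posterior Dirichlet(11/4, 10, 22/5, 10/3, 5/2)
obs 8: x=0 → posterior Dirichlet(15/4, 10, 22/5, 10/3, 5/2)
obs 9: x=1 → posterior Dirichlet(15/4, 11, 22/5, 10/3, 5/2)
obs 10: x=1 → posterior Dirichlet(15/4, 12, 22/5, 10/3, 5/2)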